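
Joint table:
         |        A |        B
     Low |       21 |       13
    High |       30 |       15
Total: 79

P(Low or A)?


P(Low∨A) = P(Low) + P(A) - P(Low∧A)
= (34 + 51 - 21)/79 = 64/79

P = 64/79 ≈ 81.01%


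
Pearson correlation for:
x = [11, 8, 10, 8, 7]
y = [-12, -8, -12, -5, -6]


n=5, Σx=44, Σy=-43, Σxy=-398, Σx²=398, Σy²=413
r = (5×(-398) - 44×(-43))/√((5×398 - 44²)(5×413 - (-43)²))
= -98/√(54×216) = -98/√11664 ≈ -98/108.0000 ≈ -0.9074

r ≈ -0.9074


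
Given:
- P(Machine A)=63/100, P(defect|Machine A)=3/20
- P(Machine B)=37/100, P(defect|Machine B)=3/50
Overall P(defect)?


P(B) = Σ P(B|Aᵢ)×P(Aᵢ)
  3/20×63/100 = 189/2000
  3/50×37/100 = 111/5000
Sum = 1167/10000

P(defect) = 1167/10000 ≈ 11.67%


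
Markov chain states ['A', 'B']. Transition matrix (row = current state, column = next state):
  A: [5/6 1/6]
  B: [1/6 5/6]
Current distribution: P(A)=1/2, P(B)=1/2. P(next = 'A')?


P(next=A) = Σᵢ P(now=i)×P(i→A)
= 1/2×5/6 + 1/2×1/6
= 5/12 + 1/12 = 1/2

P = 1/2 ≈ 0.5000


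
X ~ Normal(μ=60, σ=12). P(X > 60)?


z = (60-60)/12 = 0.0
P(X > 60) = 1 - P(Z ≤ 0.0) = 1 - 0.5000 = 0.5000

P(X > 60) ≈ 0.5000


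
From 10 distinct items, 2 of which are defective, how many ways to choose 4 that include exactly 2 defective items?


Choose 2 of the 2 defective items and 2 of the other 8 items:
C(2,2)×C(8,2) = 1×28 = 28

28


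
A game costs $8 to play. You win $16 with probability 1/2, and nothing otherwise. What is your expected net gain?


E[gain] = (16-8)×1/2 + (-8)×1/2
= 4 - 4 = 0

Expected net gain = $0 ≈ $0.00


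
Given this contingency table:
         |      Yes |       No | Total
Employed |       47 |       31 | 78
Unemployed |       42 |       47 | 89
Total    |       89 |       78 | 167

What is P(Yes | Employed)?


P(Yes | Employed) = 47/(47+31) = 47/78

P(Yes|Employed) = 47/78 ≈ 60.26%


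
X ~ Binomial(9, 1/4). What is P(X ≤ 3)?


P(X ≤ 3) = Σ P(X=i) for i=0..3
P(X=0) = 19683/262144
P(X=1) = 59049/262144
P(X=2) = 19683/65536
P(X=3) = 15309/65536
Sum = 54675/65536

P(X ≤ 3) = 54675/65536 ≈ 83.43%


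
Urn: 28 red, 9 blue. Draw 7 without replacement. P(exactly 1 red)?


Hypergeometric: C(28,1)×C(9,6)/C(37,7)
= 28×84/10295472 = 49/214489

P(X=1) = 49/214489 ≈ 0.02%


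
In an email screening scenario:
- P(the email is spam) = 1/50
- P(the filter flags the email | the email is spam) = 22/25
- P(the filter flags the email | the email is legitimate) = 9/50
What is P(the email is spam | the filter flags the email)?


Using Bayes' theorem:
P(A|B) = P(B|A)·P(A) / P(B)

P(the filter flags the email) = 22/25 × 1/50 + 9/50 × 49/50
= 11/625 + 441/2500 = 97/500

P(the email is spam|the filter flags the email) = (11/625) / (97/500) = 44/485

P(the email is spam|the filter flags the email) = 44/485 ≈ 9.07%


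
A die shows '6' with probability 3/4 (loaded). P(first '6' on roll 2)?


Geometric: P(X=2) = (1-p)^(k-1)×p = (1/4)^1×3/4 = 3/16

P(X=2) = 3/16 ≈ 18.75%


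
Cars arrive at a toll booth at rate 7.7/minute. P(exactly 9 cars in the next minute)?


Poisson(λ=7.7): P(X=9) = e^(-λ)×λ^k/k!
= e^(-7.7) × 7.7^9 / 9!
≈ 0.0004528271829 × 95151694.4492 / 362880 ≈ 0.118737

P(X=9) ≈ 0.118737 ≈ 11.87%


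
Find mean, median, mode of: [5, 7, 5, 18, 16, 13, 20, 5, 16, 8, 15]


Sorted: [5, 5, 5, 7, 8, 13, 15, 16, 16, 18, 20]
Mean = 128/11
Median = 13
Freq: {5: 3, 7: 1, 18: 1, 16: 2, 13: 1, 20: 1, 8: 1, 15: 1}
Mode: [5]

Mean=128/11, Median=13, Mode=5


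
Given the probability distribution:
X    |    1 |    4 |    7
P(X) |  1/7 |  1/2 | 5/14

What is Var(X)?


E[X] = 65/14
E[X²] = 359/14
Var(X) = E[X²] - (E[X])² = 359/14 - 4225/196 = 801/196

Var(X) = 801/196 ≈ 4.0867


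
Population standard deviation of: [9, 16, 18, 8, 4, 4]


Mean = 59/6
  (9-59/6)²=25/36
  (16-59/6)²=1369/36
  (18-59/6)²=2401/36
  (8-59/6)²=121/36
  (4-59/6)²=1225/36
  (4-59/6)²=1225/36
Σ(x-μ)² = 1061/6
σ² = (1061/6)/6 = 1061/36

σ = √(1061/36) ≈ 5.4288


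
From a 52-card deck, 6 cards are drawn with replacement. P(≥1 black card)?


P(not a black card) = 26/52 = 1/2
P(none in 6 draws) = (1/2)^6 = 1/64
P(≥1 black card) = 1 - 1/64 = 63/64

P = 63/64 ≈ 98.44%


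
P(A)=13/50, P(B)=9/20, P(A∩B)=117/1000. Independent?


P(A)×P(B) = 117/1000
P(A∩B) = 117/1000
Equal ✓ → Independent

Yes, independent


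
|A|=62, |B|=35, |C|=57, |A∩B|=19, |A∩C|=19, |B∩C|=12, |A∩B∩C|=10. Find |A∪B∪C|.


|A∪B∪C| = 62+35+57-19-19-12+10 = 114

|A∪B∪C| = 114


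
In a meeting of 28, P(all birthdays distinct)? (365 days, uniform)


P(all different) = Π(365-i)/365 for i=0..27
= (365/365)×(364/365)×...×(338/365)
= 0.345539

P ≈ 0.3455 ≈ 34.55%


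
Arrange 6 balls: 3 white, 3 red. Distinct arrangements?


6!/(3!×3!) = 20

20


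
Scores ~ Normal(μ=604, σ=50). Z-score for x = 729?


z = (x - μ)/σ = (729 - 604)/50 = 2.5

z = 2.5


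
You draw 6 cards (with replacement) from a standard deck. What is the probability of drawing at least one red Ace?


P(not a red Ace) = 50/52 = 25/26
P(none in 6 draws) = (25/26)^6 = 244140625/308915776
P(≥1 red Ace) = 1 - 244140625/308915776 = 64775151/308915776

P = 64775151/308915776 ≈ 20.97%


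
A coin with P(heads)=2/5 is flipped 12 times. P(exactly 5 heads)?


Binomial: P(X=5) = C(12,5)×p^5×(1-p)^7
= 792 × 32/3125 × 2187/78125 = 55427328/244140625

P(X=5) = 55427328/244140625 ≈ 22.70%


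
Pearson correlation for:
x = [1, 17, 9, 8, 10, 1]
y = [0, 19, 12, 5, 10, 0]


n=6, Σx=46, Σy=46, Σxy=571, Σx²=536, Σy²=630
r = (6×571 - 46×46)/√((6×536 - 46²)(6×630 - 46²))
= 1310/√(1100×1664) = 1310/√1830400 ≈ 1310/1352.9228 ≈ 0.9683

r ≈ 0.9683


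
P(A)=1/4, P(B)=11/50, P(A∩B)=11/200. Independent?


P(A)×P(B) = 11/200
P(A∩B) = 11/200
Equal ✓ → Independent

Yes, independent


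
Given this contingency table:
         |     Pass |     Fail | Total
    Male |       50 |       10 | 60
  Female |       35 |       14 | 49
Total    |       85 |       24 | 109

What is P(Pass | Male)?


P(Pass | Male) = 50/(50+10) = 50/60 = 5/6

P(Pass|Male) = 5/6 ≈ 83.33%


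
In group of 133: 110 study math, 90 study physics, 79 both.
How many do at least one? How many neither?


|A∪B| = 110+90-79 = 121
Neither = 133-121 = 12

At least one: 121; Neither: 12


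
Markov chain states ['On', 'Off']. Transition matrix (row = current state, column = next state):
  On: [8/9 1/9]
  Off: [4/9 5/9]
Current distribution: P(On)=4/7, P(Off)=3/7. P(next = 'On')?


P(next=On) = Σᵢ P(now=i)×P(i→On)
= 4/7×8/9 + 3/7×4/9
= 32/63 + 4/21 = 44/63

P = 44/63 ≈ 0.6984


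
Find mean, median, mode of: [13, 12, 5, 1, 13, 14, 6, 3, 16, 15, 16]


Sorted: [1, 3, 5, 6, 12, 13, 13, 14, 15, 16, 16]
Mean = 114/11
Median = 13
Freq: {13: 2, 12: 1, 5: 1, 1: 1, 14: 1, 6: 1, 3: 1, 16: 2, 15: 1}
Mode: [13, 16]

Mean=114/11, Median=13, Mode=[13, 16]


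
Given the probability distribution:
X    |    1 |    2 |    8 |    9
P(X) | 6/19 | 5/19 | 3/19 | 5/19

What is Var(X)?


E[X] = 85/19
E[X²] = 623/19
Var(X) = E[X²] - (E[X])² = 623/19 - 7225/361 = 4612/361

Var(X) = 4612/361 ≈ 12.7756


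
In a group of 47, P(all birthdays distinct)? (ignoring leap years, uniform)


P(all different) = Π(365-i)/365 for i=0..46
= (365/365)×(364/365)×...×(319/365)
= 0.045226

P ≈ 0.0452 ≈ 4.52%


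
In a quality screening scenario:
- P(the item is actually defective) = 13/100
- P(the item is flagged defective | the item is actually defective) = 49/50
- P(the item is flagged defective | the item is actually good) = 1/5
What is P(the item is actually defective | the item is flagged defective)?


Using Bayes' theorem:
P(A|B) = P(B|A)·P(A) / P(B)

P(the item is flagged defective) = 49/50 × 13/100 + 1/5 × 87/100
= 637/5000 + 87/500 = 1507/5000

P(the item is actually defective|the item is flagged defective) = (637/5000) / (1507/5000) = 637/1507

P(the item is actually defective|the item is flagged defective) = 637/1507 ≈ 42.27%


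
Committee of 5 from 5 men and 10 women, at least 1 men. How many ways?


Count by #men:
  1M,4W: C(5,1)×C(10,4)=1050
  2M,3W: C(5,2)×C(10,3)=1200
  3M,2W: C(5,3)×C(10,2)=450
  4M,1W: C(5,4)×C(10,1)=50
  5M,0W: C(5,5)×C(10,0)=1
Total = 2751

2751


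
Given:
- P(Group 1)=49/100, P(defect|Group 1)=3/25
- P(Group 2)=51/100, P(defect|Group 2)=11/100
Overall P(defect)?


P(B) = Σ P(B|Aᵢ)×P(Aᵢ)
  3/25×49/100 = 147/2500
  11/100×51/100 = 561/10000
Sum = 1149/10000

P(defect) = 1149/10000 ≈ 11.49%


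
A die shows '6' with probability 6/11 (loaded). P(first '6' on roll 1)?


Geometric: P(X=1) = (1-p)^(k-1)×p = (5/11)^0×6/11 = 6/11

P(X=1) = 6/11 ≈ 54.55%


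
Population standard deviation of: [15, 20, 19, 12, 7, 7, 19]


Mean = 99/7
  (15-99/7)²=36/49
  (20-99/7)²=1681/49
  (19-99/7)²=1156/49
  (12-99/7)²=225/49
  (7-99/7)²=2500/49
  (7-99/7)²=2500/49
  (19-99/7)²=1156/49
Σ(x-μ)² = 1322/7
σ² = (1322/7)/7 = 1322/49

σ = √(1322/49) ≈ 5.1942


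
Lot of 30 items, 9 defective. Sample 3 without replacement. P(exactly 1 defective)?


Hypergeometric: C(9,1)×C(21,2)/C(30,3)
= 9×210/4060 = 27/58

P(X=1) = 27/58 ≈ 46.55%


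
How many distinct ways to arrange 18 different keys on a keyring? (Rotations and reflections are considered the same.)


Free circular arrangements: rotations and reflections both identified.
(n-1)!/2 = 17!/2 = 355687428096000/2 = 177843714048000

177843714048000


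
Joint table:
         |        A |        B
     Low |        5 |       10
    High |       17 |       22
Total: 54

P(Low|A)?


P(Low|A) = 5/(5+17) = 5/22

P = 5/22 ≈ 22.73%


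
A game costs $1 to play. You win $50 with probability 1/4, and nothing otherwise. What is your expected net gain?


E[gain] = (50-1)×1/4 + (-1)×3/4
= 49/4 - 3/4 = 23/2

Expected net gain = $23/2 ≈ $11.50


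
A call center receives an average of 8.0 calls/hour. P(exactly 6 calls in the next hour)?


Poisson(λ=8.0): P(X=6) = e^(-λ)×λ^k/k!
= e^(-8.0) × 8.0^6 / 6!
≈ 0.0003354626279 × 262144 / 720 ≈ 0.122138

P(X=6) ≈ 0.122138 ≈ 12.21%


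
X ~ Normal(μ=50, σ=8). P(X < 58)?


z = (58-50)/8 = 1.0
P(Z < 1.0) = 0.8413

P(X < 58) ≈ 0.8413


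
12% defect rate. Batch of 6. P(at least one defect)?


P(all good) = (22/25)^6 = 113379904/244140625
P(≥1 defect) = 130760721/244140625

P = 130760721/244140625 ≈ 53.56%


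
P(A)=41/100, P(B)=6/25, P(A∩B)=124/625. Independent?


P(A)×P(B) = 123/1250
P(A∩B) = 124/625
Not equal → NOT independent

No, not independent


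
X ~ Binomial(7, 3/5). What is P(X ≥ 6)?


P(X ≥ 6) = Σ P(X=i) for i=6..7
P(X=6) = 10206/78125
P(X=7) = 2187/78125
Sum = 12393/78125

P(X ≥ 6) = 12393/78125 ≈ 15.86%


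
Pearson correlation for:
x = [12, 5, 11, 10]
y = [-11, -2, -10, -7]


n=4, Σx=38, Σy=-30, Σxy=-322, Σx²=390, Σy²=274
r = (4×(-322) - 38×(-30))/√((4×390 - 38²)(4×274 - (-30)²))
= -148/√(116×196) = -148/√22736 ≈ -148/150.7846 ≈ -0.9815

r ≈ -0.9815


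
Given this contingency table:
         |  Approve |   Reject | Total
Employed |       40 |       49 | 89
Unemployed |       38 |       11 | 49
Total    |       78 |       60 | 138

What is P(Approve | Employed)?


P(Approve | Employed) = 40/(40+49) = 40/89

P(Approve|Employed) = 40/89 ≈ 44.94%


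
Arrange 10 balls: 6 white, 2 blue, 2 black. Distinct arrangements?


10!/(6!×2!×2!) = 1260

1260


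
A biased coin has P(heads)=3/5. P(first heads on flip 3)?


Geometric: P(X=3) = (1-p)^(k-1)×p = (2/5)^2×3/5 = 12/125

P(X=3) = 12/125 ≈ 9.60%


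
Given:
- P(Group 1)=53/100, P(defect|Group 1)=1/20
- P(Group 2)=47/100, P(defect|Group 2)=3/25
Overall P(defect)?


P(B) = Σ P(B|Aᵢ)×P(Aᵢ)
  1/20×53/100 = 53/2000
  3/25×47/100 = 141/2500
Sum = 829/10000

P(defect) = 829/10000 ≈ 8.29%


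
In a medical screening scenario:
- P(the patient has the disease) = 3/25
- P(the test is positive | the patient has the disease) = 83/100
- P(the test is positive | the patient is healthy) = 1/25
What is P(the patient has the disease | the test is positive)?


Using Bayes' theorem:
P(A|B) = P(B|A)·P(A) / P(B)

P(the test is positive) = 83/100 × 3/25 + 1/25 × 22/25
= 249/2500 + 22/625 = 337/2500

P(the patient has the disease|the test is positive) = (249/2500) / (337/2500) = 249/337

P(the patient has the disease|the test is positive) = 249/337 ≈ 73.89%


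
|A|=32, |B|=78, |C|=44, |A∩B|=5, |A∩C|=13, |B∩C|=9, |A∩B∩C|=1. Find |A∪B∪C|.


|A∪B∪C| = 32+78+44-5-13-9+1 = 128

|A∪B∪C| = 128


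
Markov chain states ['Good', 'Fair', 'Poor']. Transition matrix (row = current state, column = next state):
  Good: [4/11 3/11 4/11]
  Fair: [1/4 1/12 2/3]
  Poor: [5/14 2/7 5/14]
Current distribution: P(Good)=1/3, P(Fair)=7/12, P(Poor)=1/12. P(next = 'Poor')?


P(next=Poor) = Σᵢ P(now=i)×P(i→Poor)
= 1/3×4/11 + 7/12×2/3 + 1/12×5/14
= 4/33 + 7/18 + 5/168 = 2993/5544

P = 2993/5544 ≈ 0.5399


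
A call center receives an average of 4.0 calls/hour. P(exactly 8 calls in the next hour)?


Poisson(λ=4.0): P(X=8) = e^(-λ)×λ^k/k!
= e^(-4.0) × 4.0^8 / 8!
≈ 0.01831563889 × 65536 / 40320 ≈ 0.029770

P(X=8) ≈ 0.029770 ≈ 2.98%


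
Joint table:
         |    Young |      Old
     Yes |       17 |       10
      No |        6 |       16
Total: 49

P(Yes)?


P(Yes) = (17+10)/49 = 27/49

P(Yes) = 27/49 ≈ 55.10%


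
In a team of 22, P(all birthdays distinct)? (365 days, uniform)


P(all different) = Π(365-i)/365 for i=0..21
= (365/365)×(364/365)×...×(344/365)
= 0.524305

P ≈ 0.5243 ≈ 52.43%


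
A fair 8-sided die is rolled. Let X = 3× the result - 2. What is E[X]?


E[die] = (1+8)/2 = 9/2
E[X] = 3×9/2 - 2 = 23/2

E[X] = 23/2


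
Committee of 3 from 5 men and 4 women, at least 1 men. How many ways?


Count by #men:
  1M,2W: C(5,1)×C(4,2)=30
  2M,1W: C(5,2)×C(4,1)=40
  3M,0W: C(5,3)×C(4,0)=10
Total = 80

80


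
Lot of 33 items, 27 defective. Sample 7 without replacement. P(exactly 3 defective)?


Hypergeometric: C(27,3)×C(6,4)/C(33,7)
= 2925×15/4272048 = 1625/158224

P(X=3) = 1625/158224 ≈ 1.03%


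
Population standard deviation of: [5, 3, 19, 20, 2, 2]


Mean = 51/6 = 17/2
  (5-17/2)²=49/4
  (3-17/2)²=121/4
  (19-17/2)²=441/4
  (20-17/2)²=529/4
  (2-17/2)²=169/4
  (2-17/2)²=169/4
Σ(x-μ)² = 739/2
σ² = (739/2)/6 = 739/12

σ = √(739/12) ≈ 7.8475


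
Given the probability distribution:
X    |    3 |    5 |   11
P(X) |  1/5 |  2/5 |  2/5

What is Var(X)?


E[X] = 7
E[X²] = 301/5
Var(X) = E[X²] - (E[X])² = 301/5 - 49 = 56/5

Var(X) = 56/5 ≈ 11.2000


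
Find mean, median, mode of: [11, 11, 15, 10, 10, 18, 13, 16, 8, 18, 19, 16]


Sorted: [8, 10, 10, 11, 11, 13, 15, 16, 16, 18, 18, 19]
Mean = 165/12 = 55/4
Median = 14
Freq: {11: 2, 15: 1, 10: 2, 18: 2, 13: 1, 16: 2, 8: 1, 19: 1}
Mode: [10, 11, 16, 18]

Mean=55/4, Median=14, Mode=[10, 11, 16, 18]


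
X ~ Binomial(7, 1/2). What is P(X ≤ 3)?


P(X ≤ 3) = Σ P(X=i) for i=0..3
P(X=0) = 1/128
P(X=1) = 7/128
P(X=2) = 21/128
P(X=3) = 35/128
Sum = 1/2

P(X ≤ 3) = 1/2 ≈ 50.00%


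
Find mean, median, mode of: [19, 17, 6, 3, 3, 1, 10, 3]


Sorted: [1, 3, 3, 3, 6, 10, 17, 19]
Mean = 62/8 = 31/4
Median = 9/2
Freq: {19: 1, 17: 1, 6: 1, 3: 3, 1: 1, 10: 1}
Mode: [3]

Mean=31/4, Median=9/2, Mode=3


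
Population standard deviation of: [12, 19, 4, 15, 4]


Mean = 54/5
  (12-54/5)²=36/25
  (19-54/5)²=1681/25
  (4-54/5)²=1156/25
  (15-54/5)²=441/25
  (4-54/5)²=1156/25
Σ(x-μ)² = 894/5
σ² = (894/5)/5 = 894/25

σ = √(894/25) ≈ 5.9800


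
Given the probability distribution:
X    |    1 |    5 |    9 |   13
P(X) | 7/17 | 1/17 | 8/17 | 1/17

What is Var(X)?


E[X] = 97/17
E[X²] = 849/17
Var(X) = E[X²] - (E[X])² = 849/17 - 9409/289 = 5024/289

Var(X) = 5024/289 ≈ 17.3841


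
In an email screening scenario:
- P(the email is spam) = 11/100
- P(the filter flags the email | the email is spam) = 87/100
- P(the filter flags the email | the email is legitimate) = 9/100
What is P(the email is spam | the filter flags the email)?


Using Bayes' theorem:
P(A|B) = P(B|A)·P(A) / P(B)

P(the filter flags the email) = 87/100 × 11/100 + 9/100 × 89/100
= 957/10000 + 801/10000 = 879/5000

P(the email is spam|the filter flags the email) = (957/10000) / (879/5000) = 319/586

P(the email is spam|the filter flags the email) = 319/586 ≈ 54.44%


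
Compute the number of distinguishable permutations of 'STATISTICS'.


Letters: 10, freq: {'S': 3, 'T': 3, 'A': 1, 'I': 2, 'C': 1}
10!/(3!×3!×1!×2!×1!) = 3628800/72 = 50400

50400


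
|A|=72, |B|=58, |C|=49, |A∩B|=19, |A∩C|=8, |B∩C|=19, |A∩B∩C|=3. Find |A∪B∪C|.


|A∪B∪C| = 72+58+49-19-8-19+3 = 136

|A∪B∪C| = 136


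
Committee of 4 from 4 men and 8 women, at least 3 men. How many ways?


Count by #men:
  3M,1W: C(4,3)×C(8,1)=32
  4M,0W: C(4,4)×C(8,0)=1
Total = 33

33


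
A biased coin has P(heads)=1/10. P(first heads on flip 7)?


Geometric: P(X=7) = (1-p)^(k-1)×p = (9/10)^6×1/10 = 531441/10000000

P(X=7) = 531441/10000000 ≈ 5.31%


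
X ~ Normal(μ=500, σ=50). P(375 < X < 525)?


z₁=(375-500)/50=-2.5, z₂=(525-500)/50=0.5
P = Φ(0.5) - Φ(-2.5) = 0.691462 - 0.006210 = 0.685252 ≈ 0.6853

P(375 < X < 525) ≈ 0.6853


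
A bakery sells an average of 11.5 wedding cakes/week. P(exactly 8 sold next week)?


Poisson(λ=11.5): P(X=8) = e^(-λ)×λ^k/k!
= e^(-11.5) × 11.5^8 / 8!
≈ 1.01300936e-05 × 305902286.254 / 40320 ≈ 0.076856

P(X=8) ≈ 0.076856 ≈ 7.69%


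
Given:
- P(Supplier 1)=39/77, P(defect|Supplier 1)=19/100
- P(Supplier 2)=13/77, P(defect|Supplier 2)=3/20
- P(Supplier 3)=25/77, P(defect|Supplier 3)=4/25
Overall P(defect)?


P(B) = Σ P(B|Aᵢ)×P(Aᵢ)
  19/100×39/77 = 741/7700
  3/20×13/77 = 39/1540
  4/25×25/77 = 4/77
Sum = 334/1925

P(defect) = 334/1925 ≈ 17.35%


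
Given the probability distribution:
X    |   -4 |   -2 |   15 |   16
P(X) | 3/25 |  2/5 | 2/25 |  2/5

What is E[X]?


E[X] = Σ x·P(X=x)
= (-4)×(3/25) + (-2)×(2/5) + (15)×(2/25) + (16)×(2/5)
= 158/25

E[X] = 158/25


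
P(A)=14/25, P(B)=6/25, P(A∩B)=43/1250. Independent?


P(A)×P(B) = 84/625
P(A∩B) = 43/1250
Not equal → NOT independent

No, not independent


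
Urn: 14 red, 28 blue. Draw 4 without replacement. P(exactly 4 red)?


Hypergeometric: C(14,4)×C(28,0)/C(42,4)
= 1001×1/111930 = 11/1230

P(X=4) = 11/1230 ≈ 0.89%


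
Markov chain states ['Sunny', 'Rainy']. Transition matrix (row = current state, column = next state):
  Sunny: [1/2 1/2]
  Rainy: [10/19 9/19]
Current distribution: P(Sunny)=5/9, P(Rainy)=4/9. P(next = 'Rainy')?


P(next=Rainy) = Σᵢ P(now=i)×P(i→Rainy)
= 5/9×1/2 + 4/9×9/19
= 5/18 + 4/19 = 167/342

P = 167/342 ≈ 0.4883


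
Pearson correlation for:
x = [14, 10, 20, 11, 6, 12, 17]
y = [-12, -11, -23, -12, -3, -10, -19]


n=7, Σx=90, Σy=-90, Σxy=-1331, Σx²=1286, Σy²=1408
r = (7×(-1331) - 90×(-90))/√((7×1286 - 90²)(7×1408 - (-90)²))
= -1217/√(902×1756) = -1217/√1583912 ≈ -1217/1258.5357 ≈ -0.9670

r ≈ -0.9670


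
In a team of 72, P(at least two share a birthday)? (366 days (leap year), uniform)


P(all different) = Π(366-i)/366 for i=0..71
= 0.000559
P(match) = 1 - 0.000559 = 0.999441

P ≈ 0.9994 ≈ 99.94%


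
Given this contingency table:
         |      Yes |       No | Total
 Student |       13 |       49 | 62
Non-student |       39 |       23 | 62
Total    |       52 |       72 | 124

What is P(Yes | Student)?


P(Yes | Student) = 13/(13+49) = 13/62

P(Yes|Student) = 13/62 ≈ 20.97%


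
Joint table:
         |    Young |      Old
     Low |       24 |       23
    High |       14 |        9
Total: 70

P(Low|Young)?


P(Low|Young) = 24/(24+14) = 24/38 = 12/19

P = 12/19 ≈ 63.16%


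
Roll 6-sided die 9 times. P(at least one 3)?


P(no 3)^9 = (5/6)^9 = 1953125/10077696
P(≥1) = 1 - 1953125/10077696 = 8124571/10077696

P = 8124571/10077696 ≈ 80.62%


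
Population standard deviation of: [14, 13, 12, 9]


Mean = 48/4 = 12
  (14-12)²=4
  (13-12)²=1
  (12-12)²=0
  (9-12)²=9
Σ(x-μ)² = 14
σ² = 14/4 = 7/2

σ = √(7/2) ≈ 1.8708


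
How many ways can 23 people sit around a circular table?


Circular arrangements of 23 distinct objects: fix one position to break rotational symmetry.
(n-1)! = 22! = 1124000727777607680000

1124000727777607680000


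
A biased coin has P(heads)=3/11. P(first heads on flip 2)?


Geometric: P(X=2) = (1-p)^(k-1)×p = (8/11)^1×3/11 = 24/121

P(X=2) = 24/121 ≈ 19.83%


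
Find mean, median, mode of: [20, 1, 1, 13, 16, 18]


Sorted: [1, 1, 13, 16, 18, 20]
Mean = 69/6 = 23/2
Median = 29/2
Freq: {20: 1, 1: 2, 13: 1, 16: 1, 18: 1}
Mode: [1]

Mean=23/2, Median=29/2, Mode=1


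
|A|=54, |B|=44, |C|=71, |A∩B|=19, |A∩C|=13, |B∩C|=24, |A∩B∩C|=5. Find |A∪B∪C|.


|A∪B∪C| = 54+44+71-19-13-24+5 = 118

|A∪B∪C| = 118


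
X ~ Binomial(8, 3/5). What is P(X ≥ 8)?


P(X ≥ 8) = Σ P(X=i) for i=8..8
P(X=8) = 6561/390625
Sum = 6561/390625

P(X ≥ 8) = 6561/390625 ≈ 1.68%


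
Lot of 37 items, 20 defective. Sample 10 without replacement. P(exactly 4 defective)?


Hypergeometric: C(20,4)×C(17,6)/C(37,10)
= 4845×12376/348330136 = 62985/365893

P(X=4) = 62985/365893 ≈ 17.21%


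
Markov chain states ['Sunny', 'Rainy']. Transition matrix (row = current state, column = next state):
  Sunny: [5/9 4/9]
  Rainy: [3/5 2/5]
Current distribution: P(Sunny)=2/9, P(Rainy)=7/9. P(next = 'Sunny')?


P(next=Sunny) = Σᵢ P(now=i)×P(i→Sunny)
= 2/9×5/9 + 7/9×3/5
= 10/81 + 7/15 = 239/405

P = 239/405 ≈ 0.5901


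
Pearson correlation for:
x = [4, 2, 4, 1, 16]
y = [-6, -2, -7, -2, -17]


n=5, Σx=27, Σy=-34, Σxy=-330, Σx²=293, Σy²=382
r = (5×(-330) - 27×(-34))/√((5×293 - 27²)(5×382 - (-34)²))
= -732/√(736×754) = -732/√554944 ≈ -732/744.9456 ≈ -0.9826

r ≈ -0.9826


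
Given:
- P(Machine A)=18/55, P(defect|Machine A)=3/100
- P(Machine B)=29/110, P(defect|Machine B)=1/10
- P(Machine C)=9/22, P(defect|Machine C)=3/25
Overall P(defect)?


P(B) = Σ P(B|Aᵢ)×P(Aᵢ)
  3/100×18/55 = 27/2750
  1/10×29/110 = 29/1100
  3/25×9/22 = 27/550
Sum = 469/5500

P(defect) = 469/5500 ≈ 8.53%


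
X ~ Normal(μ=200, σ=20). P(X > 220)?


z = (220-200)/20 = 1.0
P(X > 220) = 1 - P(Z ≤ 1.0) = 1 - 0.8413 = 0.1587

P(X > 220) ≈ 0.1587


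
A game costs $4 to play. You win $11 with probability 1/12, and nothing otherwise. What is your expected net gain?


E[gain] = (11-4)×1/12 + (-4)×11/12
= 7/12 - 11/3 = -37/12

Expected net gain = $-37/12 ≈ $-3.08


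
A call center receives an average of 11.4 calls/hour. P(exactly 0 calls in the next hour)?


Poisson(λ=11.4): P(X=0) = e^(-λ)×λ^k/k!
= e^(-11.4) × 11.4^0 / 0!
≈ 1.119548484e-05 × 1 / 1 ≈ 0.000011

P(X=0) ≈ 0.000011 ≈ 0.00%


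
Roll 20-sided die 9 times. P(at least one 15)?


P(no 15)^9 = (19/20)^9 = 322687697779/512000000000
P(≥1) = 1 - 322687697779/512000000000 = 189312302221/512000000000

P = 189312302221/512000000000 ≈ 36.98%


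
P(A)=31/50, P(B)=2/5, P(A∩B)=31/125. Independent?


P(A)×P(B) = 31/125
P(A∩B) = 31/125
Equal ✓ → Independent

Yes, independent


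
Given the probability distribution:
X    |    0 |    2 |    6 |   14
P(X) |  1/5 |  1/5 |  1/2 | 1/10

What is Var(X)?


E[X] = 24/5
E[X²] = 192/5
Var(X) = E[X²] - (E[X])² = 192/5 - 576/25 = 384/25

Var(X) = 384/25 ≈ 15.3600


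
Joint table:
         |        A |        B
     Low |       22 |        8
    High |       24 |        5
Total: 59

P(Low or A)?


P(Low∨A) = P(Low) + P(A) - P(Low∧A)
= (30 + 46 - 22)/59 = 54/59

P = 54/59 ≈ 91.53%


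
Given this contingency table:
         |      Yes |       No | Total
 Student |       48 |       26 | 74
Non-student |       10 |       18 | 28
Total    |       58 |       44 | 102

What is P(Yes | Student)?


P(Yes | Student) = 48/(48+26) = 48/74 = 24/37

P(Yes|Student) = 24/37 ≈ 64.86%


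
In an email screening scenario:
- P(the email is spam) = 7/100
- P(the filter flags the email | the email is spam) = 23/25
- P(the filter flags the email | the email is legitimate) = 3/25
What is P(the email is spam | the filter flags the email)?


Using Bayes' theorem:
P(A|B) = P(B|A)·P(A) / P(B)

P(the filter flags the email) = 23/25 × 7/100 + 3/25 × 93/100
= 161/2500 + 279/2500 = 22/125

P(the email is spam|the filter flags the email) = (161/2500) / (22/125) = 161/440

P(the email is spam|the filter flags the email) = 161/440 ≈ 36.59%


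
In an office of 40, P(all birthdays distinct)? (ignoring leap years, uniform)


P(all different) = Π(365-i)/365 for i=0..39
= (365/365)×(364/365)×...×(326/365)
= 0.108768

P ≈ 0.1088 ≈ 10.88%


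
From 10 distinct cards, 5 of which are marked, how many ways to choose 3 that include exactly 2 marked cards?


Choose 2 of the 5 marked cards and 1 of the other 5 cards:
C(5,2)×C(5,1) = 10×5 = 50

50


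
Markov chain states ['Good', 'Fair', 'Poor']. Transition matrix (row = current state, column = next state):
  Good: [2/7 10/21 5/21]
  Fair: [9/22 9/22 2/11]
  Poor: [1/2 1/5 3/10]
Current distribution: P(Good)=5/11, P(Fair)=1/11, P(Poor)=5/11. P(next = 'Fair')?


P(next=Fair) = Σᵢ P(now=i)×P(i→Fair)
= 5/11×10/21 + 1/11×9/22 + 5/11×1/5
= 50/231 + 9/242 + 1/11 = 1751/5082

P = 1751/5082 ≈ 0.3445


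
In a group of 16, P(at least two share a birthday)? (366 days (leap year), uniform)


P(all different) = Π(366-i)/366 for i=0..15
= 0.717059
P(match) = 1 - 0.717059 = 0.282941

P ≈ 0.2829 ≈ 28.29%


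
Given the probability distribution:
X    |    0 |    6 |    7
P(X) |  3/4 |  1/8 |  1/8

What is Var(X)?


E[X] = 13/8
E[X²] = 85/8
Var(X) = E[X²] - (E[X])² = 85/8 - 169/64 = 511/64

Var(X) = 511/64 ≈ 7.9844


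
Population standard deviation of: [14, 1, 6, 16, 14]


Mean = 51/5
  (14-51/5)²=361/25
  (1-51/5)²=2116/25
  (6-51/5)²=441/25
  (16-51/5)²=841/25
  (14-51/5)²=361/25
Σ(x-μ)² = 824/5
σ² = (824/5)/5 = 824/25

σ = √(824/25) ≈ 5.7411


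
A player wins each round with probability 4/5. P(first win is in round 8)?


Geometric: P(X=8) = (1-p)^(k-1)×p = (1/5)^7×4/5 = 4/390625

P(X=8) = 4/390625 ≈ 0.00%


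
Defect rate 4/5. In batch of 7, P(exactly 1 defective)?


Binomial: P(X=1) = C(7,1)×p^1×(1-p)^6
= 7 × 4/5 × 1/15625 = 28/78125

P(X=1) = 28/78125 ≈ 0.04%


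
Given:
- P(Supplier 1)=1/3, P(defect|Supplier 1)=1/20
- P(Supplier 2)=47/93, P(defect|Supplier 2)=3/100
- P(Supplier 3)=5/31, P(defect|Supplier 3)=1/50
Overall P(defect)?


P(B) = Σ P(B|Aᵢ)×P(Aᵢ)
  1/20×1/3 = 1/60
  3/100×47/93 = 47/3100
  1/50×5/31 = 1/310
Sum = 163/4650

P(defect) = 163/4650 ≈ 3.51%


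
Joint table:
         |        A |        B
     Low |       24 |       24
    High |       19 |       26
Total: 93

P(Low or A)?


P(Low∨A) = P(Low) + P(A) - P(Low∧A)
= (48 + 43 - 24)/93 = 67/93

P = 67/93 ≈ 72.04%


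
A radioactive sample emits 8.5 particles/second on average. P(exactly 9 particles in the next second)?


Poisson(λ=8.5): P(X=9) = e^(-λ)×λ^k/k!
= e^(-8.5) × 8.5^9 / 9!
≈ 0.000203468369 × 231616946.283 / 362880 ≈ 0.129869

P(X=9) ≈ 0.129869 ≈ 12.99%


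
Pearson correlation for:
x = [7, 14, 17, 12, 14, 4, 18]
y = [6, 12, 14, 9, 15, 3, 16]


n=7, Σx=86, Σy=75, Σxy=1066, Σx²=1214, Σy²=947
r = (7×1066 - 86×75)/√((7×1214 - 86²)(7×947 - 75²))
= 1012/√(1102×1004) = 1012/√1106408 ≈ 1012/1051.8593 ≈ 0.9621

r ≈ 0.9621


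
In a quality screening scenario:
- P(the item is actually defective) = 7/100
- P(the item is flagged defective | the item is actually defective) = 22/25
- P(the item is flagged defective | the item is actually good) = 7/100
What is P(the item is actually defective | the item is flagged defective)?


Using Bayes' theorem:
P(A|B) = P(B|A)·P(A) / P(B)

P(the item is flagged defective) = 22/25 × 7/100 + 7/100 × 93/100
= 77/1250 + 651/10000 = 1267/10000

P(the item is actually defective|the item is flagged defective) = (77/1250) / (1267/10000) = 88/181

P(the item is actually defective|the item is flagged defective) = 88/181 ≈ 48.62%


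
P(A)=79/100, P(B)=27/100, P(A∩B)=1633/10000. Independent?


P(A)×P(B) = 2133/10000
P(A∩B) = 1633/10000
Not equal → NOT independent

No, not independent


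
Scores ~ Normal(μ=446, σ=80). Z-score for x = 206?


z = (x - μ)/σ = (206 - 446)/80 = -3.0

z = -3.0


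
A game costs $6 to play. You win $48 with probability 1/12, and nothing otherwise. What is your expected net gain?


E[gain] = (48-6)×1/12 + (-6)×11/12
= 7/2 - 11/2 = -2

Expected net gain = $-2 ≈ $-2.00


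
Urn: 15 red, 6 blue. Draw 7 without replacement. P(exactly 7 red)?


Hypergeometric: C(15,7)×C(6,0)/C(21,7)
= 6435×1/116280 = 143/2584

P(X=7) = 143/2584 ≈ 5.53%


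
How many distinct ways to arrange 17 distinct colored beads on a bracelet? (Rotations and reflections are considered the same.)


Free circular arrangements: rotations and reflections both identified.
(n-1)!/2 = 16!/2 = 20922789888000/2 = 10461394944000

10461394944000


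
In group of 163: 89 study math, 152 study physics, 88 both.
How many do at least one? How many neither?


|A∪B| = 89+152-88 = 153
Neither = 163-153 = 10

At least one: 153; Neither: 10


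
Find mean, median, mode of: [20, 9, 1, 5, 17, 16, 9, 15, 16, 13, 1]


Sorted: [1, 1, 5, 9, 9, 13, 15, 16, 16, 17, 20]
Mean = 122/11
Median = 13
Freq: {20: 1, 9: 2, 1: 2, 5: 1, 17: 1, 16: 2, 15: 1, 13: 1}
Mode: [1, 9, 16]

Mean=122/11, Median=13, Mode=[1, 9, 16]


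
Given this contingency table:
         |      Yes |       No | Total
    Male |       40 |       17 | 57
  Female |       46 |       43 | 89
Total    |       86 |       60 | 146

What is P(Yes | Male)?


P(Yes | Male) = 40/(40+17) = 40/57

P(Yes|Male) = 40/57 ≈ 70.18%


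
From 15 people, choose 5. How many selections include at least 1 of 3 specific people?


Complement: C(15,5) - C(12,5) = 3003 - 792 = 2211

2211


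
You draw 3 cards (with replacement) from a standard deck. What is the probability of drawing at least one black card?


P(not a black card) = 26/52 = 1/2
P(none in 3 draws) = (1/2)^3 = 1/8
P(≥1 black card) = 1 - 1/8 = 7/8

P = 7/8 ≈ 87.50%


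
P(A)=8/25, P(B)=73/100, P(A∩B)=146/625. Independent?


P(A)×P(B) = 146/625
P(A∩B) = 146/625
Equal ✓ → Independent

Yes, independent


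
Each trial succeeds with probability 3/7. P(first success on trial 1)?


Geometric: P(X=1) = (1-p)^(k-1)×p = (4/7)^0×3/7 = 3/7

P(X=1) = 3/7 ≈ 42.86%


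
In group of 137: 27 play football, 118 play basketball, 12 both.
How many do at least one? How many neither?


|A∪B| = 27+118-12 = 133
Neither = 137-133 = 4

At least one: 133; Neither: 4


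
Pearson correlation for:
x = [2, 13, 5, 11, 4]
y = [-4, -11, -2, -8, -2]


n=5, Σx=35, Σy=-27, Σxy=-257, Σx²=335, Σy²=209
r = (5×(-257) - 35×(-27))/√((5×335 - 35²)(5×209 - (-27)²))
= -340/√(450×316) = -340/√142200 ≈ -340/377.0942 ≈ -0.9016

r ≈ -0.9016


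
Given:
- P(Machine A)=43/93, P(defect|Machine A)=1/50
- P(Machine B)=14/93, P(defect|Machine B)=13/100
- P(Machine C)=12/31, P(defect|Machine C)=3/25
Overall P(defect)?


P(B) = Σ P(B|Aᵢ)×P(Aᵢ)
  1/50×43/93 = 43/4650
  13/100×14/93 = 91/4650
  3/25×12/31 = 36/775
Sum = 7/93

P(defect) = 7/93 ≈ 7.53%


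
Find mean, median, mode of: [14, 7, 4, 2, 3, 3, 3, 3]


Sorted: [2, 3, 3, 3, 3, 4, 7, 14]
Mean = 39/8
Median = 3
Freq: {14: 1, 7: 1, 4: 1, 2: 1, 3: 4}
Mode: [3]

Mean=39/8, Median=3, Mode=3


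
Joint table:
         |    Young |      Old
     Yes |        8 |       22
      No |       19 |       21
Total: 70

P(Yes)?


P(Yes) = (8+22)/70 = 30/70 = 3/7

P(Yes) = 3/7 ≈ 42.86%


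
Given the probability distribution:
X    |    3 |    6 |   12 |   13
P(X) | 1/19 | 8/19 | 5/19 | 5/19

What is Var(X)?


E[X] = 176/19
E[X²] = 98
Var(X) = E[X²] - (E[X])² = 98 - 30976/361 = 4402/361

Var(X) = 4402/361 ≈ 12.1939


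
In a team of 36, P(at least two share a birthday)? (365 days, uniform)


P(all different) = Π(365-i)/365 for i=0..35
= 0.167818
P(match) = 1 - 0.167818 = 0.832182

P ≈ 0.8322 ≈ 83.22%


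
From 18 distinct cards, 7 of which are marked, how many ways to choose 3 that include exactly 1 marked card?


Choose 1 of the 7 marked cards and 2 of the other 11 cards:
C(7,1)×C(11,2) = 7×55 = 385

385


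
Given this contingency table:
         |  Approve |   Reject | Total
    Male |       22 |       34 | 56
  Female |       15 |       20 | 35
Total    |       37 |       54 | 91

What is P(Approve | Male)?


P(Approve | Male) = 22/(22+34) = 22/56 = 11/28

P(Approve|Male) = 11/28 ≈ 39.29%


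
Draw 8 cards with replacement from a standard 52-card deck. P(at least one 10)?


P(not a 10) = 48/52 = 12/13
P(none in 8 draws) = (12/13)^8 = 429981696/815730721
P(≥1 10) = 1 - 429981696/815730721 = 385749025/815730721

P = 385749025/815730721 ≈ 47.29%


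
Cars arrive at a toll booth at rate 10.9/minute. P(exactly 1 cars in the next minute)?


Poisson(λ=10.9): P(X=1) = e^(-λ)×λ^k/k!
= e^(-10.9) × 10.9^1 / 1!
≈ 1.8458234e-05 × 10.9 / 1 ≈ 0.000201

P(X=1) ≈ 0.000201 ≈ 0.02%


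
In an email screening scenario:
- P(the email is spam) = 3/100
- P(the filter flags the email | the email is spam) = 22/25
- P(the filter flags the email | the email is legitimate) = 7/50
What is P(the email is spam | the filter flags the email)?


Using Bayes' theorem:
P(A|B) = P(B|A)·P(A) / P(B)

P(the filter flags the email) = 22/25 × 3/100 + 7/50 × 97/100
= 33/1250 + 679/5000 = 811/5000

P(the email is spam|the filter flags the email) = (33/1250) / (811/5000) = 132/811

P(the email is spam|the filter flags the email) = 132/811 ≈ 16.28%


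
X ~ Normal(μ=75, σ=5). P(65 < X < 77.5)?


z₁=(65-75)/5=-2.0, z₂=(77.5-75)/5=0.5
P = Φ(0.5) - Φ(-2.0) = 0.691462 - 0.022750 = 0.668712 ≈ 0.6687

P(65 < X < 77.5) ≈ 0.6687


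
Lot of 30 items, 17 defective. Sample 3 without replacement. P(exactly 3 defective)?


Hypergeometric: C(17,3)×C(13,0)/C(30,3)
= 680×1/4060 = 34/203

P(X=3) = 34/203 ≈ 16.75%


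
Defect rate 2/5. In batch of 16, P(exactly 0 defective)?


Binomial: P(X=0) = C(16,0)×p^0×(1-p)^16
= 1 × 1 × 43046721/152587890625 = 43046721/152587890625

P(X=0) = 43046721/152587890625 ≈ 0.03%


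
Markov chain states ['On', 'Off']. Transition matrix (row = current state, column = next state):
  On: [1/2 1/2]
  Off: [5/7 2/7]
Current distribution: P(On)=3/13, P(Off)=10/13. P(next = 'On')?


P(next=On) = Σᵢ P(now=i)×P(i→On)
= 3/13×1/2 + 10/13×5/7
= 3/26 + 50/91 = 121/182

P = 121/182 ≈ 0.6648


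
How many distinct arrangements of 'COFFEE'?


Letters: 6, freq: {'C': 1, 'O': 1, 'F': 2, 'E': 2}
6!/(1!×1!×2!×2!) = 720/4 = 180

180


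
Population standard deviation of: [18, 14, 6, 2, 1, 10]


Mean = 51/6 = 17/2
  (18-17/2)²=361/4
  (14-17/2)²=121/4
  (6-17/2)²=25/4
  (2-17/2)²=169/4
  (1-17/2)²=225/4
  (10-17/2)²=9/4
Σ(x-μ)² = 455/2
σ² = (455/2)/6 = 455/12

σ = √(455/12) ≈ 6.1577


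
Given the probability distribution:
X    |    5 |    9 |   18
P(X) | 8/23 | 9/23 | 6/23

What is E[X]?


E[X] = Σ x·P(X=x)
= (5)×(8/23) + (9)×(9/23) + (18)×(6/23)
= 229/23

E[X] = 229/23


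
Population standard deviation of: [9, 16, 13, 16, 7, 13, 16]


Mean = 90/7
  (9-90/7)²=729/49
  (16-90/7)²=484/49
  (13-90/7)²=1/49
  (16-90/7)²=484/49
  (7-90/7)²=1681/49
  (13-90/7)²=1/49
  (16-90/7)²=484/49
Σ(x-μ)² = 552/7
σ² = (552/7)/7 = 552/49

σ = √(552/49) ≈ 3.3564


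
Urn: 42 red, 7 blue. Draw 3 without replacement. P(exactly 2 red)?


Hypergeometric: C(42,2)×C(7,1)/C(49,3)
= 861×7/18424 = 123/376

P(X=2) = 123/376 ≈ 32.71%


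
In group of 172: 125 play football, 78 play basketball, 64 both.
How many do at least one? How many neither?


|A∪B| = 125+78-64 = 139
Neither = 172-139 = 33

At least one: 139; Neither: 33


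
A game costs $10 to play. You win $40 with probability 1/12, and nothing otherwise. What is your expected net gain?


E[gain] = (40-10)×1/12 + (-10)×11/12
= 5/2 - 55/6 = -20/3

Expected net gain = $-20/3 ≈ $-6.67


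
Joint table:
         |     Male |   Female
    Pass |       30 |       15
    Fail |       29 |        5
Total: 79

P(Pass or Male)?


P(Pass∨Male) = P(Pass) + P(Male) - P(Pass∧Male)
= (45 + 59 - 30)/79 = 74/79

P = 74/79 ≈ 93.67%


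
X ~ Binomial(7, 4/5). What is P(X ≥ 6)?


P(X ≥ 6) = Σ P(X=i) for i=6..7
P(X=6) = 28672/78125
P(X=7) = 16384/78125
Sum = 45056/78125

P(X ≥ 6) = 45056/78125 ≈ 57.67%


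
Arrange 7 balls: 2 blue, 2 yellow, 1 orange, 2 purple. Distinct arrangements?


7!/(2!×2!×1!×2!) = 630

630


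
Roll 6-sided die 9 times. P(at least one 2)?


P(no 2)^9 = (5/6)^9 = 1953125/10077696
P(≥1) = 1 - 1953125/10077696 = 8124571/10077696

P = 8124571/10077696 ≈ 80.62%


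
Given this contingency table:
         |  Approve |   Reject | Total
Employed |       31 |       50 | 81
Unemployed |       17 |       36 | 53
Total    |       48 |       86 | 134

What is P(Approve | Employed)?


P(Approve | Employed) = 31/(31+50) = 31/81

P(Approve|Employed) = 31/81 ≈ 38.27%


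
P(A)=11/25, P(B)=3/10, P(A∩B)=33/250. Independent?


P(A)×P(B) = 33/250
P(A∩B) = 33/250
Equal ✓ → Independent

Yes, independent


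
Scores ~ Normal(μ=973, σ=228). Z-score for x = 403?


z = (x - μ)/σ = (403 - 973)/228 = -2.5

z = -2.5


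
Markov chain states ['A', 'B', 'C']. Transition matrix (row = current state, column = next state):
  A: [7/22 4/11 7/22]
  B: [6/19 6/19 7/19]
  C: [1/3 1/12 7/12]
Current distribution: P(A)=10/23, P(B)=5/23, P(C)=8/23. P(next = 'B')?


P(next=B) = Σᵢ P(now=i)×P(i→B)
= 10/23×4/11 + 5/23×6/19 + 8/23×1/12
= 40/253 + 30/437 + 2/69 = 3688/14421

P = 3688/14421 ≈ 0.2557


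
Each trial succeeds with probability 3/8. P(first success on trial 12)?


Geometric: P(X=12) = (1-p)^(k-1)×p = (5/8)^11×3/8 = 146484375/68719476736

P(X=12) = 146484375/68719476736 ≈ 0.21%


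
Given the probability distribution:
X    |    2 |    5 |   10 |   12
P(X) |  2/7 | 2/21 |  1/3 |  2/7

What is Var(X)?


E[X] = 164/21
E[X²] = 78
Var(X) = E[X²] - (E[X])² = 78 - 26896/441 = 7502/441

Var(X) = 7502/441 ≈ 17.0113


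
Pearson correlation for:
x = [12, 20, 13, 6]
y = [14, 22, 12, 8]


n=4, Σx=51, Σy=56, Σxy=812, Σx²=749, Σy²=888
r = (4×812 - 51×56)/√((4×749 - 51²)(4×888 - 56²))
= 392/√(395×416) = 392/√164320 ≈ 392/405.3640 ≈ 0.9670

r ≈ 0.9670


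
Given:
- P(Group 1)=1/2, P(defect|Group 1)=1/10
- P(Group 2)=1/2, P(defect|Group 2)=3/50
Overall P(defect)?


P(B) = Σ P(B|Aᵢ)×P(Aᵢ)
  1/10×1/2 = 1/20
  3/50×1/2 = 3/100
Sum = 2/25

P(defect) = 2/25 ≈ 8.00%


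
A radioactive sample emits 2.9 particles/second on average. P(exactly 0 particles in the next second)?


Poisson(λ=2.9): P(X=0) = e^(-λ)×λ^k/k!
= e^(-2.9) × 2.9^0 / 0!
≈ 0.05502322006 × 1 / 1 ≈ 0.055023

P(X=0) ≈ 0.055023 ≈ 5.50%


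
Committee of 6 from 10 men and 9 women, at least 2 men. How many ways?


Count by #men:
  2M,4W: C(10,2)×C(9,4)=5670
  3M,3W: C(10,3)×C(9,3)=10080
  4M,2W: C(10,4)×C(9,2)=7560
  5M,1W: C(10,5)×C(9,1)=2268
  6M,0W: C(10,6)×C(9,0)=210
Total = 25788

25788
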